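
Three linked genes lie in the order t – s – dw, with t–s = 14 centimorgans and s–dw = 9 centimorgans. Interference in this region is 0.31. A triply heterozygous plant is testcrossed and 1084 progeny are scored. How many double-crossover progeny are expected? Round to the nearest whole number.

9

Map distances give recombination frequencies of 0.140 and 0.090 for the two intervals.
With interference 0.31 (so coincidence = 0.69), expected double-crossover frequency = 0.140 × 0.090 × 0.69 = 0.00869.
Expected number = 0.00869 × 1084 = 9.42 ≈ 9.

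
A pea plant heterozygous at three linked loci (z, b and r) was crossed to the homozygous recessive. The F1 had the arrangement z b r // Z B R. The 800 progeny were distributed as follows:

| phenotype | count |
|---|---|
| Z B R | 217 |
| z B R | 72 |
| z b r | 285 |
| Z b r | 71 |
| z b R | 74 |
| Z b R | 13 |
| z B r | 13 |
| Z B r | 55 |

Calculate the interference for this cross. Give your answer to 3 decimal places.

0.206

The two rarest classes, z B r and Z b R, are the double crossovers. Comparing them with the parentals, only the b allele has switched, so b is the middle locus and the order is z – b – r.
z–b: (143 + 26)/800 = 0.2112; b–r: (129 + 26)/800 = 0.1938.
Expected DCO frequency = 0.2112 × 0.1938 ≈ 0.04093; observed = 26/800 ≈ 0.03250.
Coefficient of coincidence = 0.03250/0.04093 ≈ 0.794; interference = 1 − 0.794 = 0.206.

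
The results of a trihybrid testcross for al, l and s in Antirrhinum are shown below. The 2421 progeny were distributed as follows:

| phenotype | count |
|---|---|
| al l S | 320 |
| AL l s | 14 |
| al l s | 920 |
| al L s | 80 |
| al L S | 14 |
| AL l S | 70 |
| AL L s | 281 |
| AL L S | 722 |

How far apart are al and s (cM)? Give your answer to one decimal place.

26.0 cM

The two most frequent reciprocal classes, AL L S and al l s, are the parental types, so the F1 was AL L S / al l s.
The two rarest classes, al L S and AL l s, are the double crossovers. Comparing them with the parentals, only the al allele has switched, so al is the middle locus and the order is s – al – l.
Crossovers in the s–al interval produce the single-crossover classes AL L s and al l S (281 + 320 = 601) plus the double crossovers (28).
RF(s–al) = (601 + 28) / 2421 = 629/2421 = 0.2598 → 26.0 cM.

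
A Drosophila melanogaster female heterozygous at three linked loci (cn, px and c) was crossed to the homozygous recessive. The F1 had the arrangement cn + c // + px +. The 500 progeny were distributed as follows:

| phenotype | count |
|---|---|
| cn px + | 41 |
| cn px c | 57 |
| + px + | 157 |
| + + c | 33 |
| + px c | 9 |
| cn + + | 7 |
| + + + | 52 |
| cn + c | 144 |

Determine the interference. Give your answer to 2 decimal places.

The two rarest classes, cn + + and + px c, are the double crossovers. Comparing them with the parentals, only the c allele has switched, so c is the middle locus and the order is cn – c – px.
cn–c: (74 + 16)/500 = 0.1800; c–px: (109 + 16)/500 = 0.2500.
Expected DCO frequency = 0.1800 × 0.2500 ≈ 0.04500; observed = 16/500 ≈ 0.03200.
Coefficient of coincidence = 0.03200/0.04500 ≈ 0.71; interference = 1 − 0.71 = 0.29.

0.29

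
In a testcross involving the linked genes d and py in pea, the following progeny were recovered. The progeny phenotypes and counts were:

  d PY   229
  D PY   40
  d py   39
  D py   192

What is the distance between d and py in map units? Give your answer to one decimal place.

The two most frequent classes, D py (192) and d PY (229), are the parental types, so the F1 was D py / d PY.
The recombinant classes are D PY and d py: 40 + 39 = 79.
Recombination frequency = 79/500 = 0.1580 ≈ 15.8%, i.e. 15.8 map units.

15.8 map units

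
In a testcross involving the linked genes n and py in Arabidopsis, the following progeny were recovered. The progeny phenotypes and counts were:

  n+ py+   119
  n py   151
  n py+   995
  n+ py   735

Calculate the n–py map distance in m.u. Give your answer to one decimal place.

The two most frequent classes, n+ py (735) and n py+ (995), are the parental types, so the F1 was n+ py / n py+.
The recombinant classes are n+ py+ and n py: 119 + 151 = 270.
Recombination frequency = 270/2000 = 0.1350 ≈ 13.5%, i.e. 13.5 m.u.

13.5 m.u.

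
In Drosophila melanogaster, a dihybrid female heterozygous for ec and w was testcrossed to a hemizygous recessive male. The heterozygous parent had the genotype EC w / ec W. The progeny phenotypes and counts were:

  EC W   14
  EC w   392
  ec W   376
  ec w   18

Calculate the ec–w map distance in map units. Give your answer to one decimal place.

The recombinant classes are EC W and ec w: 14 + 18 = 32.
Recombination frequency = 32/800 = 0.0400 ≈ 4.0%, i.e. 4.0 map units.

4.0 map units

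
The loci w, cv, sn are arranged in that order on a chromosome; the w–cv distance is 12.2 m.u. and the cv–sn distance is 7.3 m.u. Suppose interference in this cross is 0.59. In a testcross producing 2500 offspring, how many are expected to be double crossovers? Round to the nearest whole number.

9

Map distances give recombination frequencies of 0.122 and 0.073 for the two intervals.
With interference 0.59 (so coincidence = 0.41), expected double-crossover frequency = 0.122 × 0.073 × 0.41 = 0.00365.
Expected number = 0.00365 × 2500 = 9.13 ≈ 9.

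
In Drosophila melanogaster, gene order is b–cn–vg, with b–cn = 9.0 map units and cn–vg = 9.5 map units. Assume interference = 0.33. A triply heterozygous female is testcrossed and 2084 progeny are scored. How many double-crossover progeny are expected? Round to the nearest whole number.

Map distances give recombination frequencies of 0.090 and 0.095 for the two intervals.
With interference 0.33 (so coincidence = 0.67), expected double-crossover frequency = 0.090 × 0.095 × 0.67 = 0.00573.
Expected number = 0.00573 × 2084 = 11.94 ≈ 12.

12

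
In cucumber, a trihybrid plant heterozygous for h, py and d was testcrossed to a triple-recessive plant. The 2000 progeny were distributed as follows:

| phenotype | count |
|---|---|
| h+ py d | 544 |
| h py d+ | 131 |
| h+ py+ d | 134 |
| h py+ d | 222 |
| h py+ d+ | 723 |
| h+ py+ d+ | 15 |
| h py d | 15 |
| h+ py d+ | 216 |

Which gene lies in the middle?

h

The two most frequent reciprocal classes, h+ py d and h py+ d+, are the parental types, so the F1 was h+ py d / h py+ d+.
The two rarest classes, h py d and h+ py+ d+, are the double crossovers. Comparing them with the parentals, only the h allele has switched, so h is the middle locus and the order is d – h – py.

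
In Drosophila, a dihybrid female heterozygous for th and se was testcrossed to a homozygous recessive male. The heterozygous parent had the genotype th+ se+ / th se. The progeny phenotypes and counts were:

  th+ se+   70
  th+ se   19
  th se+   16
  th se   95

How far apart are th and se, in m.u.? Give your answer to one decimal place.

17.5 m.u.

The recombinant classes are th+ se and th se+: 19 + 16 = 35.
Recombination frequency = 35/200 = 0.1750 ≈ 17.5%, i.e. 17.5 m.u.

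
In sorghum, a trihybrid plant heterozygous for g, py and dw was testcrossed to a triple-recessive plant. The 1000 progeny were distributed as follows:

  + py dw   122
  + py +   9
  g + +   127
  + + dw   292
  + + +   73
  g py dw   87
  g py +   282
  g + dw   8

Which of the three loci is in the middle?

The two most frequent reciprocal classes, g py + and + + dw, are the parental types, so the F1 was g py + / + + dw.
The two rarest classes, + py + and g + dw, are the double crossovers. Comparing them with the parentals, only the g allele has switched, so g is the middle locus and the order is dw – g – py.

g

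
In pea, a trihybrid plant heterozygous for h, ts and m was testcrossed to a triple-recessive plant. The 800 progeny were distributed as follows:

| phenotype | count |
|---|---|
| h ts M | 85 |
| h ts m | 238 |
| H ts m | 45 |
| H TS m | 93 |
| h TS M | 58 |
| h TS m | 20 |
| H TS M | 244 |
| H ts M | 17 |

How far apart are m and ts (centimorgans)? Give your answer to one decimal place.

The two most frequent reciprocal classes, H TS M and h ts m, are the parental types, so the F1 was H TS M / h ts m.
The two rarest classes, H ts M and h TS m, are the double crossovers. Comparing them with the parentals, only the ts allele has switched, so ts is the middle locus and the order is h – ts – m.
Crossovers in the ts–m interval produce the single-crossover classes H TS m and h ts M (93 + 85 = 178) plus the double crossovers (37).
RF(ts–m) = (178 + 37) / 800 = 215/800 = 0.2687 → 26.9 centimorgans.

26.9 centimorgans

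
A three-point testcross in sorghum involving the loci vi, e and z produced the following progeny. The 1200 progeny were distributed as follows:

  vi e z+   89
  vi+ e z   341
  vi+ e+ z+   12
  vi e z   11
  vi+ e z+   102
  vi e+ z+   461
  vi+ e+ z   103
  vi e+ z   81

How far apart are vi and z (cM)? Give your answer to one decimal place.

17.2 cM

The two most frequent reciprocal classes, vi+ e z and vi e+ z+, are the parental types, so the F1 was vi+ e z / vi e+ z+.
The two rarest classes, vi e z and vi+ e+ z+, are the double crossovers. Comparing them with the parentals, only the vi allele has switched, so vi is the middle locus and the order is e – vi – z.
Crossovers in the vi–z interval produce the single-crossover classes vi+ e z+ and vi e+ z (102 + 81 = 183) plus the double crossovers (23).
RF(vi–z) = (183 + 23) / 1200 = 206/1200 = 0.1717 → 17.2 cM.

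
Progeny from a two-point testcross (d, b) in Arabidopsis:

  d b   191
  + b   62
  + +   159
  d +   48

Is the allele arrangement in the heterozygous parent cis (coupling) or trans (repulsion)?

The two most frequent classes are + + (159) and d b (191); these are the parental (non-recombinant) types.
So the F1 carried + + on one chromosome and d b on the other — the recessive alleles are on the same chromosome (cis / coupling).

cis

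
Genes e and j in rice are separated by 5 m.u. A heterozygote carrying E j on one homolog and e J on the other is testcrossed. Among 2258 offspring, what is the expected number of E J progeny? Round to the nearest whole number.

A map distance of 5 m.u. corresponds to a recombination frequency of 0.050.
The F1 is E j / e J, so E J is a recombinant gamete class with expected frequency r/2 = 0.050/2 = 0.0250.
Expected number = 0.0250 × 2258 = 56.45 ≈ 56.

56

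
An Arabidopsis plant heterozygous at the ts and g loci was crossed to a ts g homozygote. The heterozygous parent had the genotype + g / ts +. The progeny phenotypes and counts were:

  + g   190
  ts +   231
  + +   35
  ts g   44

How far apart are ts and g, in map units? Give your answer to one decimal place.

15.8 map units

The recombinant classes are + + and ts g: 35 + 44 = 79.
Recombination frequency = 79/500 = 0.1580 ≈ 15.8%, i.e. 15.8 map units.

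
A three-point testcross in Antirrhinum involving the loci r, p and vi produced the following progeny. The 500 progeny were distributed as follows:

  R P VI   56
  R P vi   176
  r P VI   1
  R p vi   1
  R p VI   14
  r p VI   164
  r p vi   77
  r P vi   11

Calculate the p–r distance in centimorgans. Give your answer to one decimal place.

5.4 centimorgans

The two most frequent reciprocal classes, R P vi and r p VI, are the parental types, so the F1 was R P vi / r p VI.
The two rarest classes, R p vi and r P VI, are the double crossovers. Comparing them with the parentals, only the p allele has switched, so p is the middle locus and the order is r – p – vi.
Crossovers in the r–p interval produce the single-crossover classes r P vi and R p VI (11 + 14 = 25) plus the double crossovers (2).
RF(r–p) = (25 + 2) / 500 = 27/500 = 0.0540 → 5.4 centimorgans.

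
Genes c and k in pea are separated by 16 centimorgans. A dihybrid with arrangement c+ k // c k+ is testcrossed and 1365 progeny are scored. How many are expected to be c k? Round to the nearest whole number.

109

A map distance of 16 centimorgans corresponds to a recombination frequency of 0.160.
The F1 is c+ k / c k+, so c k is a recombinant gamete class with expected frequency r/2 = 0.160/2 = 0.0800.
Expected number = 0.0800 × 1365 = 109.20 ≈ 109.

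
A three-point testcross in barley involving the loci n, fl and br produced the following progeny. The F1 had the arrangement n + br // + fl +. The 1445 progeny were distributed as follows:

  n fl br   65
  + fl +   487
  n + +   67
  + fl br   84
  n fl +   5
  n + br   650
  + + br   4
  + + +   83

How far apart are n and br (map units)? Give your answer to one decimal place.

11.1 map units

The two rarest classes, + + br and n fl +, are the double crossovers. Comparing them with the parentals, only the n allele has switched, so n is the middle locus and the order is br – n – fl.
Crossovers in the br–n interval produce the single-crossover classes n + + and + fl br (67 + 84 = 151) plus the double crossovers (9).
RF(br–n) = (151 + 9) / 1445 = 160/1445 = 0.1107 → 11.1 map units.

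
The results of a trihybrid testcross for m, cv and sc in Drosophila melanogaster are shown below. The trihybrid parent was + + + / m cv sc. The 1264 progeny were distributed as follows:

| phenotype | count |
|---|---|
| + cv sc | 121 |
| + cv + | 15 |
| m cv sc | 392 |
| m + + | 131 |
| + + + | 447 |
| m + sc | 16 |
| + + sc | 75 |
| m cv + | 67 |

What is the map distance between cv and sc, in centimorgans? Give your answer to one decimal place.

13.7 centimorgans

The two rarest classes, + cv + and m + sc, are the double crossovers. Comparing them with the parentals, only the cv allele has switched, so cv is the middle locus and the order is m – cv – sc.
Crossovers in the cv–sc interval produce the single-crossover classes + + sc and m cv + (75 + 67 = 142) plus the double crossovers (31).
RF(cv–sc) = (142 + 31) / 1264 = 173/1264 = 0.1369 → 13.7 centimorgans.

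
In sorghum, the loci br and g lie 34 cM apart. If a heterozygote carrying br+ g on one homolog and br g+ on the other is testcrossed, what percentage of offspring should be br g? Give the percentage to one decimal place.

A map distance of 34 cM corresponds to a recombination frequency of 0.340.
The F1 is br+ g / br g+, so br g is a recombinant gamete class with expected frequency r/2 = 0.340/2 = 0.1700.
That is 0.1700 = 17.0% of the progeny.

17.0%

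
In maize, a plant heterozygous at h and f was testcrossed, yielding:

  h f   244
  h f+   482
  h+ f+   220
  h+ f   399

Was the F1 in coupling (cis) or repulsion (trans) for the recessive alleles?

The two most frequent classes are h+ f (399) and h f+ (482); these are the parental (non-recombinant) types.
So the F1 carried h+ f on one chromosome and h f+ on the other — the recessive alleles are on opposite chromosomes (trans / repulsion).

trans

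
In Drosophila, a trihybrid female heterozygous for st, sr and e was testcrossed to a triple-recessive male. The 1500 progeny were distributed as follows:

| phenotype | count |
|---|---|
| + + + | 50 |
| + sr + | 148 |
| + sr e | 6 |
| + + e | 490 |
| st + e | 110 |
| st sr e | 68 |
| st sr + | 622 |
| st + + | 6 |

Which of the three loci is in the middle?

The two most frequent reciprocal classes, st sr + and + + e, are the parental types, so the F1 was st sr + / + + e.
The two rarest classes, st + + and + sr e, are the double crossovers. Comparing them with the parentals, only the sr allele has switched, so sr is the middle locus and the order is st – sr – e.

sr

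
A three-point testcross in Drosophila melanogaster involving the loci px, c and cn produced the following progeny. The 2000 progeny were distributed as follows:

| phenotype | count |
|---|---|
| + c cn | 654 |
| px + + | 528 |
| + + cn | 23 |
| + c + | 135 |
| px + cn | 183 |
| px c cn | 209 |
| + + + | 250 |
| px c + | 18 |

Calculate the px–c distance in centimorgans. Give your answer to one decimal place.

The two most frequent reciprocal classes, + c cn and px + +, are the parental types, so the F1 was + c cn / px + +.
The two rarest classes, + + cn and px c +, are the double crossovers. Comparing them with the parentals, only the c allele has switched, so c is the middle locus and the order is px – c – cn.
Crossovers in the px–c interval produce the single-crossover classes px c cn and + + + (209 + 250 = 459) plus the double crossovers (41).
RF(px–c) = (459 + 41) / 2000 = 500/2000 = 0.2500 → 25.0 centimorgans.

25.0 centimorgans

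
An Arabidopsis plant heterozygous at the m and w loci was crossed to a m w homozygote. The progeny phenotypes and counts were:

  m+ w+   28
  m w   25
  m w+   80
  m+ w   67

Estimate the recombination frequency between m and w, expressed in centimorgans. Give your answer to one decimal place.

The two most frequent classes, m+ w (67) and m w+ (80), are the parental types, so the F1 was m+ w / m w+.
The recombinant classes are m+ w+ and m w: 28 + 25 = 53.
Recombination frequency = 53/200 = 0.2650 ≈ 26.5%, i.e. 26.5 centimorgans.

26.5 centimorgans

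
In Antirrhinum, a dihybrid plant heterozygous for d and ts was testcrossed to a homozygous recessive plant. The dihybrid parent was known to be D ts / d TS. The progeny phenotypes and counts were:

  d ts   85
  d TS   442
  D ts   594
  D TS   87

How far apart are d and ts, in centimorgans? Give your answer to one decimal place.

The recombinant classes are D TS and d ts: 87 + 85 = 172.
Recombination frequency = 172/1208 = 0.1424 ≈ 14.2%, i.e. 14.2 centimorgans.

14.2 centimorgans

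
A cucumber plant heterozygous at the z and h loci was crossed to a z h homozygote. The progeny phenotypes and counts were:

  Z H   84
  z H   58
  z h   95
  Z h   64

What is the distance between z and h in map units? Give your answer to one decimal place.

The two most frequent classes, Z H (84) and z h (95), are the parental types, so the F1 was Z H / z h.
The recombinant classes are Z h and z H: 64 + 58 = 122.
Recombination frequency = 122/301 = 0.4053 ≈ 40.5%, i.e. 40.5 map units.

40.5 map units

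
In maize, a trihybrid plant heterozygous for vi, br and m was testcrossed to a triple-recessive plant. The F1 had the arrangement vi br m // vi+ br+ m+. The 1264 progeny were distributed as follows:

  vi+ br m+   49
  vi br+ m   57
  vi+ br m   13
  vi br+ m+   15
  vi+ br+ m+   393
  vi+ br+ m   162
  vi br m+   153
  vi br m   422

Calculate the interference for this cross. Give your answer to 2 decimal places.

The two rarest classes, vi+ br m and vi br+ m+, are the double crossovers. Comparing them with the parentals, only the vi allele has switched, so vi is the middle locus and the order is br – vi – m.
br–vi: (106 + 28)/1264 = 0.1060; vi–m: (315 + 28)/1264 = 0.2714.
Expected DCO frequency = 0.1060 × 0.2714 ≈ 0.02877; observed = 28/1264 ≈ 0.02215.
Coefficient of coincidence = 0.02215/0.02877 ≈ 0.77; interference = 1 − 0.77 = 0.23.

0.23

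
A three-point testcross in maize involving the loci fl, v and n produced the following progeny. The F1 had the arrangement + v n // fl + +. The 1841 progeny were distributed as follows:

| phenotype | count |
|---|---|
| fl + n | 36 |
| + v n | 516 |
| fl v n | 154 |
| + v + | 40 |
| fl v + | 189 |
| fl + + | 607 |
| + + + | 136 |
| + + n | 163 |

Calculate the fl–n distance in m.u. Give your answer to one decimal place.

19.9 m.u.

The two rarest classes, + v + and fl + n, are the double crossovers. Comparing them with the parentals, only the n allele has switched, so n is the middle locus and the order is fl – n – v.
Crossovers in the fl–n interval produce the single-crossover classes fl v n and + + + (154 + 136 = 290) plus the double crossovers (76).
RF(fl–n) = (290 + 76) / 1841 = 366/1841 = 0.1988 → 19.9 m.u.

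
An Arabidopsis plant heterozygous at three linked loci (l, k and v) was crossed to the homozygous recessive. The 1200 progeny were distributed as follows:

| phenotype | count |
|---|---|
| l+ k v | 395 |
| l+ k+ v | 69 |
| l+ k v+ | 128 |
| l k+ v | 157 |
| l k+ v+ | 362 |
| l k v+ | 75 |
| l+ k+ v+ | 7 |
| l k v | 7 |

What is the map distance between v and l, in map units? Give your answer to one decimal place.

24.9 map units

The two most frequent reciprocal classes, l+ k v and l k+ v+, are the parental types, so the F1 was l+ k v / l k+ v+.
The two rarest classes, l k v and l+ k+ v+, are the double crossovers. Comparing them with the parentals, only the l allele has switched, so l is the middle locus and the order is k – l – v.
Crossovers in the l–v interval produce the single-crossover classes l+ k v+ and l k+ v (128 + 157 = 285) plus the double crossovers (14).
RF(l–v) = (285 + 14) / 1200 = 299/1200 = 0.2492 → 24.9 map units.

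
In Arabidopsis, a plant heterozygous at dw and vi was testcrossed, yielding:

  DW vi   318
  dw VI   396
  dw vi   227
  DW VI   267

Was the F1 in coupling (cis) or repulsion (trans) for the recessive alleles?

trans

The two most frequent classes are DW vi (318) and dw VI (396); these are the parental (non-recombinant) types.
So the F1 carried DW vi on one chromosome and dw VI on the other — the recessive alleles are on opposite chromosomes (trans / repulsion).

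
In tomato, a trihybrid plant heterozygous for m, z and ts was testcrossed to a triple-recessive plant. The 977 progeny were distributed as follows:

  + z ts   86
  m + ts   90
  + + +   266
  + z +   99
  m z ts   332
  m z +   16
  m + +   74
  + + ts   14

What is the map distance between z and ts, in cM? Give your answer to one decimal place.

The two most frequent reciprocal classes, m z ts and + + +, are the parental types, so the F1 was m z ts / + + +.
The two rarest classes, m z + and + + ts, are the double crossovers. Comparing them with the parentals, only the ts allele has switched, so ts is the middle locus and the order is z – ts – m.
Crossovers in the z–ts interval produce the single-crossover classes m + ts and + z + (90 + 99 = 189) plus the double crossovers (30).
RF(z–ts) = (189 + 30) / 977 = 219/977 = 0.2242 → 22.4 cM.

22.4 cM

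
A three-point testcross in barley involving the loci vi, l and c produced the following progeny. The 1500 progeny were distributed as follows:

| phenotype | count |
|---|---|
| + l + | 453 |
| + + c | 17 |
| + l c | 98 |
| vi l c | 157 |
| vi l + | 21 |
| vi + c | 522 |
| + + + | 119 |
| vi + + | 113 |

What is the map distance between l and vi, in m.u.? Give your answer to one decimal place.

20.9 m.u.

The two most frequent reciprocal classes, + l + and vi + c, are the parental types, so the F1 was + l + / vi + c.
The two rarest classes, vi l + and + + c, are the double crossovers. Comparing them with the parentals, only the vi allele has switched, so vi is the middle locus and the order is c – vi – l.
Crossovers in the vi–l interval produce the single-crossover classes + + + and vi l c (119 + 157 = 276) plus the double crossovers (38).
RF(vi–l) = (276 + 38) / 1500 = 314/1500 = 0.2093 → 20.9 m.u.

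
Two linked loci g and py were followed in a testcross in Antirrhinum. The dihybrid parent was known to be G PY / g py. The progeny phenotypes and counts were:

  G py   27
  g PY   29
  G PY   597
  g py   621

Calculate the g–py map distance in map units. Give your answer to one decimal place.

4.4 map units

The recombinant classes are G py and g PY: 27 + 29 = 56.
Recombination frequency = 56/1274 = 0.0440 ≈ 4.4%, i.e. 4.4 map units.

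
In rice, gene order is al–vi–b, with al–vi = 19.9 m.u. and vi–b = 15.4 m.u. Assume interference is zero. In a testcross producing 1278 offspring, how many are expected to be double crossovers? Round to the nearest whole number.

39

Map distances give recombination frequencies of 0.199 and 0.154 for the two intervals.
With no interference, expected double-crossover frequency = 0.199 × 0.154 = 0.03065.
Expected number = 0.03065 × 1278 = 39.17 ≈ 39.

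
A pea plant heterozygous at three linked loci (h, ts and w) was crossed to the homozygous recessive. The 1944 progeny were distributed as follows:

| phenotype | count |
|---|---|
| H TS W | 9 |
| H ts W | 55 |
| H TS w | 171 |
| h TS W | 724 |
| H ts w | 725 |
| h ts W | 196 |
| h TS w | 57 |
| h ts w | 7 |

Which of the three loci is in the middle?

The two most frequent reciprocal classes, h TS W and H ts w, are the parental types, so the F1 was h TS W / H ts w.
The two rarest classes, H TS W and h ts w, are the double crossovers. Comparing them with the parentals, only the h allele has switched, so h is the middle locus and the order is ts – h – w.

h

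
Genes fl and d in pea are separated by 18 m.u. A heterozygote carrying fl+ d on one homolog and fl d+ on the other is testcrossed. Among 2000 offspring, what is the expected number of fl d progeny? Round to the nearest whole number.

A map distance of 18 m.u. corresponds to a recombination frequency of 0.180.
The F1 is fl+ d / fl d+, so fl d is a recombinant gamete class with expected frequency r/2 = 0.180/2 = 0.0900.
Expected number = 0.0900 × 2000 = 180.00 ≈ 180.

180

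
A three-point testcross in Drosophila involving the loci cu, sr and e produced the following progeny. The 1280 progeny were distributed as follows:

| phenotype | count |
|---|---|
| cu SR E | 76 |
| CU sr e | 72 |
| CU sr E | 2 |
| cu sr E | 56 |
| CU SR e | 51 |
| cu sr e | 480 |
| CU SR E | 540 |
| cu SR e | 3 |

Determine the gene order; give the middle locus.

sr

The two most frequent reciprocal classes, CU SR E and cu sr e, are the parental types, so the F1 was CU SR E / cu sr e.
The two rarest classes, CU sr E and cu SR e, are the double crossovers. Comparing them with the parentals, only the sr allele has switched, so sr is the middle locus and the order is cu – sr – e.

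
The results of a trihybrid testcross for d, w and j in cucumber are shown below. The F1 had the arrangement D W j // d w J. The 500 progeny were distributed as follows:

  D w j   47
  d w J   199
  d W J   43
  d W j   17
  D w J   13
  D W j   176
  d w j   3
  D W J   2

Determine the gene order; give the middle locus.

The two rarest classes, D W J and d w j, are the double crossovers. Comparing them with the parentals, only the j allele has switched, so j is the middle locus and the order is d – j – w.

j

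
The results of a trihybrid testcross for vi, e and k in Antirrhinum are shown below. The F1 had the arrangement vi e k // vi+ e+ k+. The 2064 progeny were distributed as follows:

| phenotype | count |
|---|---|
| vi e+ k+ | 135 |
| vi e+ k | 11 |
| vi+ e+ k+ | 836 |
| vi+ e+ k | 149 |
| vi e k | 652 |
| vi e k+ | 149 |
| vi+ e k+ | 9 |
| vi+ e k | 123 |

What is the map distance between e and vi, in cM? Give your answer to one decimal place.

13.5 cM

The two rarest classes, vi e+ k and vi+ e k+, are the double crossovers. Comparing them with the parentals, only the e allele has switched, so e is the middle locus and the order is k – e – vi.
Crossovers in the e–vi interval produce the single-crossover classes vi+ e k and vi e+ k+ (123 + 135 = 258) plus the double crossovers (20).
RF(e–vi) = (258 + 20) / 2064 = 278/2064 = 0.1347 → 13.5 cM.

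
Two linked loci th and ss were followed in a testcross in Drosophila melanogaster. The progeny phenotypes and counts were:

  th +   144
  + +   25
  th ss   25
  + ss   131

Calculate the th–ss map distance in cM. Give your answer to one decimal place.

15.4 cM

The two most frequent classes, + ss (131) and th + (144), are the parental types, so the F1 was + ss / th +.
The recombinant classes are + + and th ss: 25 + 25 = 50.
Recombination frequency = 50/325 = 0.1538 ≈ 15.4%, i.e. 15.4 cM.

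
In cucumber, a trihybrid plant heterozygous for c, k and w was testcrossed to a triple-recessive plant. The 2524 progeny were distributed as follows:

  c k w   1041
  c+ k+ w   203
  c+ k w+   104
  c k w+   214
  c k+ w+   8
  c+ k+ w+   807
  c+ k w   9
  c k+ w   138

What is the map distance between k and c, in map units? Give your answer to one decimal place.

The two most frequent reciprocal classes, c+ k+ w+ and c k w, are the parental types, so the F1 was c+ k+ w+ / c k w.
The two rarest classes, c k+ w+ and c+ k w, are the double crossovers. Comparing them with the parentals, only the c allele has switched, so c is the middle locus and the order is k – c – w.
Crossovers in the k–c interval produce the single-crossover classes c+ k w+ and c k+ w (104 + 138 = 242) plus the double crossovers (17).
RF(k–c) = (242 + 17) / 2524 = 259/2524 = 0.1026 → 10.3 map units.

10.3 map units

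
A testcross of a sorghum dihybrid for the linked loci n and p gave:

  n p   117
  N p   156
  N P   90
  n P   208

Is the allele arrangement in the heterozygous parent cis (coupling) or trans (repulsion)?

trans

The two most frequent classes are N p (156) and n P (208); these are the parental (non-recombinant) types.
So the F1 carried N p on one chromosome and n P on the other — the recessive alleles are on opposite chromosomes (trans / repulsion).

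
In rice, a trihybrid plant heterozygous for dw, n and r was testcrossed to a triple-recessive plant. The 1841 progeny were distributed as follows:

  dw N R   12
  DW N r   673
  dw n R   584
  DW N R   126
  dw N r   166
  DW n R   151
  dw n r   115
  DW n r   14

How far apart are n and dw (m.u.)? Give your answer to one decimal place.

18.6 m.u.

The two most frequent reciprocal classes, dw n R and DW N r, are the parental types, so the F1 was dw n R / DW N r.
The two rarest classes, dw N R and DW n r, are the double crossovers. Comparing them with the parentals, only the n allele has switched, so n is the middle locus and the order is dw – n – r.
Crossovers in the dw–n interval produce the single-crossover classes DW n R and dw N r (151 + 166 = 317) plus the double crossovers (26).
RF(dw–n) = (317 + 26) / 1841 = 343/1841 = 0.1863 → 18.6 m.u.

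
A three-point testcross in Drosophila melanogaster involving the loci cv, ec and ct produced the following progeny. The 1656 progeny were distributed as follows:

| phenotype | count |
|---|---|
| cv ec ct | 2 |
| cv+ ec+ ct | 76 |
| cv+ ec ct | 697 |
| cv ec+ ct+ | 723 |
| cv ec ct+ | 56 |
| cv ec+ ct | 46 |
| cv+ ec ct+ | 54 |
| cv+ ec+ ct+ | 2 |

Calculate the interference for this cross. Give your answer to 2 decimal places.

The two most frequent reciprocal classes, cv+ ec ct and cv ec+ ct+, are the parental types, so the F1 was cv+ ec ct / cv ec+ ct+.
The two rarest classes, cv ec ct and cv+ ec+ ct+, are the double crossovers. Comparing them with the parentals, only the cv allele has switched, so cv is the middle locus and the order is ct – cv – ec.
ct–cv: (100 + 4)/1656 = 0.0628; cv–ec: (132 + 4)/1656 = 0.0821.
Expected DCO frequency = 0.0628 × 0.0821 ≈ 0.00516; observed = 4/1656 ≈ 0.00242.
Coefficient of coincidence = 0.00242/0.00516 ≈ 0.47; interference = 1 − 0.47 = 0.53.

0.53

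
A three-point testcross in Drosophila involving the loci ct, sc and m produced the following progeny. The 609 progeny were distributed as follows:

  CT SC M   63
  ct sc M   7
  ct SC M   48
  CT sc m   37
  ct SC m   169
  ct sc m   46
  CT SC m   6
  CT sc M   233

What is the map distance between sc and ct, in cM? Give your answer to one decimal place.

The two most frequent reciprocal classes, CT sc M and ct SC m, are the parental types, so the F1 was CT sc M / ct SC m.
The two rarest classes, ct sc M and CT SC m, are the double crossovers. Comparing them with the parentals, only the ct allele has switched, so ct is the middle locus and the order is sc – ct – m.
Crossovers in the sc–ct interval produce the single-crossover classes CT SC M and ct sc m (63 + 46 = 109) plus the double crossovers (13).
RF(sc–ct) = (109 + 13) / 609 = 122/609 = 0.2003 → 20.0 cM.

20.0 cM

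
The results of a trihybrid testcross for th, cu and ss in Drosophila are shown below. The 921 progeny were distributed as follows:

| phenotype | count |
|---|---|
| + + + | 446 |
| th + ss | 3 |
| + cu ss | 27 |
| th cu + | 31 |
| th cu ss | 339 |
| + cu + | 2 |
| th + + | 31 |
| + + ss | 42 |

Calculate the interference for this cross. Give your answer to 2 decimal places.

The two most frequent reciprocal classes, + + + and th cu ss, are the parental types, so the F1 was + + + / th cu ss.
The two rarest classes, + cu + and th + ss, are the double crossovers. Comparing them with the parentals, only the cu allele has switched, so cu is the middle locus and the order is ss – cu – th.
ss–cu: (73 + 5)/921 = 0.0847; cu–th: (58 + 5)/921 = 0.0684.
Expected DCO frequency = 0.0847 × 0.0684 ≈ 0.00579; observed = 5/921 ≈ 0.00543.
Coefficient of coincidence = 0.00543/0.00579 ≈ 0.94; interference = 1 − 0.94 = 0.06.

0.06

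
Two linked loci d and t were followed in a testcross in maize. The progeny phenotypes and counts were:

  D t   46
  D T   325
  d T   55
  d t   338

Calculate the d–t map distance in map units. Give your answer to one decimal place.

The two most frequent classes, D T (325) and d t (338), are the parental types, so the F1 was D T / d t.
The recombinant classes are D t and d T: 46 + 55 = 101.
Recombination frequency = 101/764 = 0.1322 ≈ 13.2%, i.e. 13.2 map units.

13.2 map units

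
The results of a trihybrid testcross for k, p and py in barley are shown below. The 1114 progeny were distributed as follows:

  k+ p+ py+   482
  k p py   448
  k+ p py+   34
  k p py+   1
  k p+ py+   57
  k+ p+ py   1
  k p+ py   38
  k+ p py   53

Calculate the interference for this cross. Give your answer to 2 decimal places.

0.73

The two most frequent reciprocal classes, k+ p+ py+ and k p py, are the parental types, so the F1 was k+ p+ py+ / k p py.
The two rarest classes, k+ p+ py and k p py+, are the double crossovers. Comparing them with the parentals, only the py allele has switched, so py is the middle locus and the order is p – py – k.
p–py: (72 + 2)/1114 = 0.0664; py–k: (110 + 2)/1114 = 0.1005.
Expected DCO frequency = 0.0664 × 0.1005 ≈ 0.00667; observed = 2/1114 ≈ 0.00180.
Coefficient of coincidence = 0.00180/0.00667 ≈ 0.27; interference = 1 − 0.27 = 0.73.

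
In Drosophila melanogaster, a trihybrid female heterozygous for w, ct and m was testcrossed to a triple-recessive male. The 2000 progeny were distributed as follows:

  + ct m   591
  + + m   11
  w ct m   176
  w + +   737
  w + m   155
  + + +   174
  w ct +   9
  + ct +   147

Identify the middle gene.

ct

The two most frequent reciprocal classes, + ct m and w + +, are the parental types, so the F1 was + ct m / w + +.
The two rarest classes, + + m and w ct +, are the double crossovers. Comparing them with the parentals, only the ct allele has switched, so ct is the middle locus and the order is m – ct – w.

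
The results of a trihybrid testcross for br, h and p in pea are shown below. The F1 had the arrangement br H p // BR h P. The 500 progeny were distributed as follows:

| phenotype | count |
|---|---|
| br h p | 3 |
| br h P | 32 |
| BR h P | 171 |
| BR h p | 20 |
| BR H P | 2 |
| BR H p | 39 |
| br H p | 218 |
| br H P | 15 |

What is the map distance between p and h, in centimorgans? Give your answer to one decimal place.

The two rarest classes, br h p and BR H P, are the double crossovers. Comparing them with the parentals, only the h allele has switched, so h is the middle locus and the order is br – h – p.
Crossovers in the h–p interval produce the single-crossover classes br H P and BR h p (15 + 20 = 35) plus the double crossovers (5).
RF(h–p) = (35 + 5) / 500 = 40/500 = 0.0800 → 8.0 centimorgans.

8.0 centimorgans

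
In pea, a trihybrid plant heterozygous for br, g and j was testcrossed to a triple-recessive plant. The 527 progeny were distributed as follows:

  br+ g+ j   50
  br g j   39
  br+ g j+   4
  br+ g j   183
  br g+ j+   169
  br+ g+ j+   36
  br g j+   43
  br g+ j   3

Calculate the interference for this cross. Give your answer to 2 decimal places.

The two most frequent reciprocal classes, br g+ j+ and br+ g j, are the parental types, so the F1 was br g+ j+ / br+ g j.
The two rarest classes, br g+ j and br+ g j+, are the double crossovers. Comparing them with the parentals, only the j allele has switched, so j is the middle locus and the order is br – j – g.
br–j: (75 + 7)/527 = 0.1556; j–g: (93 + 7)/527 = 0.1898.
Expected DCO frequency = 0.1556 × 0.1898 ≈ 0.02953; observed = 7/527 ≈ 0.01328.
Coefficient of coincidence = 0.01328/0.02953 ≈ 0.45; interference = 1 − 0.45 = 0.55.

0.55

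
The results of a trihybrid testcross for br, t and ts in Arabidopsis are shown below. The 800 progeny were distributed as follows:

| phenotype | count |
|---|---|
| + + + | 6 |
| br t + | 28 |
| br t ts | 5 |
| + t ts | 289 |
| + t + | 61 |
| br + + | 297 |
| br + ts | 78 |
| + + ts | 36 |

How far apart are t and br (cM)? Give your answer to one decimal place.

9.4 cM

The two most frequent reciprocal classes, br + + and + t ts, are the parental types, so the F1 was br + + / + t ts.
The two rarest classes, + + + and br t ts, are the double crossovers. Comparing them with the parentals, only the br allele has switched, so br is the middle locus and the order is t – br – ts.
Crossovers in the t–br interval produce the single-crossover classes br t + and + + ts (28 + 36 = 64) plus the double crossovers (11).
RF(t–br) = (64 + 11) / 800 = 75/800 = 0.0938 → 9.4 cM.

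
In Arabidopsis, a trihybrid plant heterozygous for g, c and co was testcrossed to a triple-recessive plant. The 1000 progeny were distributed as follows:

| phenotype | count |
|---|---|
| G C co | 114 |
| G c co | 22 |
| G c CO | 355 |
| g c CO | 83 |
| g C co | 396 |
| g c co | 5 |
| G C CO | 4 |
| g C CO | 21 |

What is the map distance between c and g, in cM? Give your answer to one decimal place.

The two most frequent reciprocal classes, g C co and G c CO, are the parental types, so the F1 was g C co / G c CO.
The two rarest classes, g c co and G C CO, are the double crossovers. Comparing them with the parentals, only the c allele has switched, so c is the middle locus and the order is co – c – g.
Crossovers in the c–g interval produce the single-crossover classes G C co and g c CO (114 + 83 = 197) plus the double crossovers (9).
RF(c–g) = (197 + 9) / 1000 = 206/1000 = 0.2060 → 20.6 cM.

20.6 cM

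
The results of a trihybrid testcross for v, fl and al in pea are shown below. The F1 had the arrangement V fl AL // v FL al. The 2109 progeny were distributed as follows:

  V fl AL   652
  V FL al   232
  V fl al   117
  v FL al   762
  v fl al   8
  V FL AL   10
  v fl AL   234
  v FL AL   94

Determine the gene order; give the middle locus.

The two rarest classes, V FL AL and v fl al, are the double crossovers. Comparing them with the parentals, only the fl allele has switched, so fl is the middle locus and the order is v – fl – al.

fl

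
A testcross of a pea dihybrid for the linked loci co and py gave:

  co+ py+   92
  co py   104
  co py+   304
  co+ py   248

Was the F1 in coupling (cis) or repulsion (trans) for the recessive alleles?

The two most frequent classes are co+ py (248) and co py+ (304); these are the parental (non-recombinant) types.
So the F1 carried co+ py on one chromosome and co py+ on the other — the recessive alleles are on opposite chromosomes (trans / repulsion).

trans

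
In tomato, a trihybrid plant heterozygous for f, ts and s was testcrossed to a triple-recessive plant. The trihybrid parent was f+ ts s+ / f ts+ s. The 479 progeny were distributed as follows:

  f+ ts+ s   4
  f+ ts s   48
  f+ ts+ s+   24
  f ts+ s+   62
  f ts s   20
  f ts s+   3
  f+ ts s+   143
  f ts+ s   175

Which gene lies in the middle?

The two rarest classes, f ts s+ and f+ ts+ s, are the double crossovers. Comparing them with the parentals, only the f allele has switched, so f is the middle locus and the order is s – f – ts.

f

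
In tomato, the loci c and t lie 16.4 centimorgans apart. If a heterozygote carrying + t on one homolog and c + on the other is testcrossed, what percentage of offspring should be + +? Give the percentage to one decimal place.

A map distance of 16.4 centimorgans corresponds to a recombination frequency of 0.164.
The F1 is + t / c +, so + + is a recombinant gamete class with expected frequency r/2 = 0.164/2 = 0.0820.
That is 0.0820 = 8.2% of the progeny.

8.2%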